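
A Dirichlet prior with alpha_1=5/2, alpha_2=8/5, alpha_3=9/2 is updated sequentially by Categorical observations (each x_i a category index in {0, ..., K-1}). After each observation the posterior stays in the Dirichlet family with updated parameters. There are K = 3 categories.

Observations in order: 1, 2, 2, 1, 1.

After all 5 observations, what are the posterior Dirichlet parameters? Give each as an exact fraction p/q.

obs 1: x=1 → posterior Dirichlet(5/2, 13/5, 9/2)
obs 2: x=2 → posterior Dirichlet(5/2, 13/5, 11/2)
obs 3: x=2 → posterior Dirichlet(5/2, 13/5, 13/2)
obs 4: x=1 → posterior Dirichlet(5/2, 18/5, 13/2)
obs 5: x=1 → posterior Dirichlet(5/2, 23/5, 13/2)

alpha_1=5/2, alpha_2=23/5, alpha_3=13/2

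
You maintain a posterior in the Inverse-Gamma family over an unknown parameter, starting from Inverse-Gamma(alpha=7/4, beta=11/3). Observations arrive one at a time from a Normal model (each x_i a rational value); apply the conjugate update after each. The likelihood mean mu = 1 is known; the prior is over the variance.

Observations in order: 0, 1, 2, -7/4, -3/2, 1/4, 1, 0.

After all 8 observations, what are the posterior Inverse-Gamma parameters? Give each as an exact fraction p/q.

obs 1: x=0 → posterior Inverse-Gamma(9/4, 25/6)
obs 2: x=1 → posterior Inverse-Gamma(11/4, 25/6)
obs 3: x=2 → posterior Inverse-Gamma(13/4, 14/3)
obs 4: x=-7/4 → posterior Inverse-Gamma(15/4, 811/96)
obs 5: x=-3/2 → posterior Inverse-Gamma(17/4, 1111/96)
obs 6: x=1/4 → posterior Inverse-Gamma(19/4, 569/48)
obs 7: x=1 → posterior Inverse-Gamma(21/4, 569/48)
obs 8: x=0 → posterior Inverse-Gamma(23/4, 593/48)

alpha=23/4, beta=593/48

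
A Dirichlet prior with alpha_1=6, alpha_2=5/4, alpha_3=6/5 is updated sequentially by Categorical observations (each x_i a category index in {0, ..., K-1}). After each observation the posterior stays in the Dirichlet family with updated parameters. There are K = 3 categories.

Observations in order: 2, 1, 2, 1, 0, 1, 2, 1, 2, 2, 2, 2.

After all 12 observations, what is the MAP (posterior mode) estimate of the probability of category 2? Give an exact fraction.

obs 1: x=2 → posterior Dirichlet(6, 5/4, 11/5)
obs 2: x=1 → posterior Dirichlet(6, 9/4, 11/5)
obs 3: x=2 → posterior Dirichlet(6, 9/4, 16/5)
obs 4: x=1 → posterior Dirichlet(6, 13/4, 16/5)
obs 5: x=0 → posterior Dirichlet(7, 13/4, 16/5)
obs 6: x=1 → posterior Dirichlet(7, 17/4, 16/5)
obs 7: x=2 → posterior Dirichlet(7, 17/4, 21/5)
obs 8: x=1 → posterior Dirichlet(7, 21/4, 21/5)
obs 9: x=2 → posterior Dirichlet(7, 21/4, 26/5)
obs 10: x=2 → posterior Dirichlet(7, 21/4, 31/5)
obs 11: x=2 → posterior Dirichlet(7, 21/4, 36/5)
obs 12: x=2 → posterior Dirichlet(7, 21/4, 41/5)

144/349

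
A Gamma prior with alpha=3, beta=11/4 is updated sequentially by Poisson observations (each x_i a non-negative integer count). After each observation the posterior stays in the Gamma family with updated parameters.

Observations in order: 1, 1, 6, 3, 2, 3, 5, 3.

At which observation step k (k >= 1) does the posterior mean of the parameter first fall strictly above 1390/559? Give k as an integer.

obs 1: x=1 → posterior Gamma(4, 15/4)
obs 2: x=1 → posterior Gamma(5, 19/4)
obs 3: x=6 → posterior Gamma(11, 23/4)
obs 4: x=3 → posterior Gamma(14, 27/4)
obs 5: x=2 → posterior Gamma(16, 31/4)
obs 6: x=3 → posterior Gamma(19, 35/4)
obs 7: x=5 → posterior Gamma(24, 39/4)
obs 8: x=3 → posterior Gamma(27, 43/4)

k = 8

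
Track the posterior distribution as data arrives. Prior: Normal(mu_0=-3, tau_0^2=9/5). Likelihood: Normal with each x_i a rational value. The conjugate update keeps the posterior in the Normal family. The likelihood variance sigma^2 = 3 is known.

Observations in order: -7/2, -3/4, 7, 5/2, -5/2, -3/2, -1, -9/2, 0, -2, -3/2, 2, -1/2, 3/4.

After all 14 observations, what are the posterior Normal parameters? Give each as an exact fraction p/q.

mu_0=-63/94, tau_0^2=9/47

obs 1: x=-7/2 → posterior Normal(-51/16, 9/8)
obs 2: x=-3/4 → posterior Normal(-111/44, 9/11)
obs 3: x=7 → posterior Normal(-27/56, 9/14)
obs 4: x=5/2 → posterior Normal(3/68, 9/17)
obs 5: x=-5/2 → posterior Normal(-27/80, 9/20)
obs 6: x=-3/2 → posterior Normal(-45/92, 9/23)
obs 7: x=-1 → posterior Normal(-57/104, 9/26)
obs 8: x=-9/2 → posterior Normal(-111/116, 9/29)
obs 9: x=0 → posterior Normal(-111/128, 9/32)
obs 10: x=-2 → posterior Normal(-27/28, 9/35)
obs 11: x=-3/2 → posterior Normal(-153/152, 9/38)
obs 12: x=2 → posterior Normal(-129/164, 9/41)
obs 13: x=-1/2 → posterior Normal(-135/176, 9/44)
obs 14: x=3/4 → posterior Normal(-63/94, 9/47)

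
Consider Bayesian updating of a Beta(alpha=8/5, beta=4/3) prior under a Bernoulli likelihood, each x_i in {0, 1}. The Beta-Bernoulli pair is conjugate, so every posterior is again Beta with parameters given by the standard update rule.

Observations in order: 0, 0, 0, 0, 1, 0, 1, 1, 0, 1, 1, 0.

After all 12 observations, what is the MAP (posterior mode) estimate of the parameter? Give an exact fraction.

42/97

obs 1: x=0 → posterior Beta(8/5, 7/3)
obs 2: x=0 → posterior Beta(8/5, 10/3)
obs 3: x=0 → posterior Beta(8/5, 13/3)
obs 4: x=0 → posterior Beta(8/5, 16/3)
obs 5: x=1 → posterior Beta(13/5, 16/3)
obs 6: x=0 → posterior Beta(13/5, 19/3)
obs 7: x=1 → posterior Beta(18/5, 19/3)
obs 8: x=1 → posterior Beta(23/5, 19/3)
obs 9: x=0 → posterior Beta(23/5, 22/3)
obs 10: x=1 → posterior Beta(28/5, 22/3)
obs 11: x=1 → posterior Beta(33/5, 22/3)
obs 12: x=0 → posterior Beta(33/5, 25/3)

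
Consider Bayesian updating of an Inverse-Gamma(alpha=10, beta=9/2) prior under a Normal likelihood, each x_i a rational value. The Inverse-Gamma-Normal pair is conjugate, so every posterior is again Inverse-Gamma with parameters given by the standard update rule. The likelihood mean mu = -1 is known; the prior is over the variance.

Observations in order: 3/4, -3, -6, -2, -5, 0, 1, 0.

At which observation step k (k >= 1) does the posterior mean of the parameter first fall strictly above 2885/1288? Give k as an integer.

k = 5

obs 1: x=3/4 → posterior Inverse-Gamma(21/2, 193/32)
obs 2: x=-3 → posterior Inverse-Gamma(11, 257/32)
obs 3: x=-6 → posterior Inverse-Gamma(23/2, 657/32)
obs 4: x=-2 → posterior Inverse-Gamma(12, 673/32)
obs 5: x=-5 → posterior Inverse-Gamma(25/2, 929/32)
obs 6: x=0 → posterior Inverse-Gamma(13, 945/32)
obs 7: x=1 → posterior Inverse-Gamma(27/2, 1009/32)
obs 8: x=0 → posterior Inverse-Gamma(14, 1025/32)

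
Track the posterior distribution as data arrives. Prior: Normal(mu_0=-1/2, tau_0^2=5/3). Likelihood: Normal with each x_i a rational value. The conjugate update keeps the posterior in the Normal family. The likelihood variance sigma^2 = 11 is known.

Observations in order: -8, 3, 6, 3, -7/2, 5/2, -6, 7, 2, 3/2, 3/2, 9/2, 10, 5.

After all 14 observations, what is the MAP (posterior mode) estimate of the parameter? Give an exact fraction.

obs 1: x=-8 → posterior Normal(-113/76, 55/38)
obs 2: x=3 → posterior Normal(-83/86, 55/43)
obs 3: x=6 → posterior Normal(-23/96, 55/48)
obs 4: x=3 → posterior Normal(7/106, 55/53)
obs 5: x=-7/2 → posterior Normal(-7/29, 55/58)
obs 6: x=5/2 → posterior Normal(-1/42, 55/63)
obs 7: x=-6 → posterior Normal(-63/136, 55/68)
obs 8: x=7 → posterior Normal(7/146, 55/73)
obs 9: x=2 → posterior Normal(9/52, 55/78)
obs 10: x=3/2 → posterior Normal(21/83, 55/83)
obs 11: x=3/2 → posterior Normal(57/176, 5/8)
obs 12: x=9/2 → posterior Normal(17/31, 55/93)
obs 13: x=10 → posterior Normal(101/98, 55/98)
obs 14: x=5 → posterior Normal(126/103, 55/103)

126/103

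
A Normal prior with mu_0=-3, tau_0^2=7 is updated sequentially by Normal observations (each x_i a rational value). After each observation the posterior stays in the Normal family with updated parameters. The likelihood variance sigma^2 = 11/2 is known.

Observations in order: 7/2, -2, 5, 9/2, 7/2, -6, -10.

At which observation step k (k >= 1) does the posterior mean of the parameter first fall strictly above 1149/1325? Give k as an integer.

obs 1: x=7/2 → posterior Normal(16/25, 77/25)
obs 2: x=-2 → posterior Normal(-4/13, 77/39)
obs 3: x=5 → posterior Normal(58/53, 77/53)
obs 4: x=9/2 → posterior Normal(121/67, 77/67)
obs 5: x=7/2 → posterior Normal(170/81, 77/81)
obs 6: x=-6 → posterior Normal(86/95, 77/95)
obs 7: x=-10 → posterior Normal(-54/109, 77/109)

k = 3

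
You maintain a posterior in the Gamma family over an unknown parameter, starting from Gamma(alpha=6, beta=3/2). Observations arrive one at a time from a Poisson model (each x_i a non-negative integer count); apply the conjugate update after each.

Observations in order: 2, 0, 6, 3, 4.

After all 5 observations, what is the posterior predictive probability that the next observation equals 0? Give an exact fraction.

obs 1: x=2 → posterior Gamma(8, 5/2)
obs 2: x=0 → posterior Gamma(8, 7/2)
obs 3: x=6 → posterior Gamma(14, 9/2)
obs 4: x=3 → posterior Gamma(17, 11/2)
obs 5: x=4 → posterior Gamma(21, 13/2)

247064529073450392704413/4987885095119476318359375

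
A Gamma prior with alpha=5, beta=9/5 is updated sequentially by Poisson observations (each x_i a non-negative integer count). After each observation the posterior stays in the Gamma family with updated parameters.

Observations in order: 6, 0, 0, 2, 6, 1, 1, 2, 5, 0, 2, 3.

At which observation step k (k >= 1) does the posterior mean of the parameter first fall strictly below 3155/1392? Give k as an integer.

obs 1: x=6 → posterior Gamma(11, 14/5)
obs 2: x=0 → posterior Gamma(11, 19/5)
obs 3: x=0 → posterior Gamma(11, 24/5)
obs 4: x=2 → posterior Gamma(13, 29/5)
obs 5: x=6 → posterior Gamma(19, 34/5)
obs 6: x=1 → posterior Gamma(20, 39/5)
obs 7: x=1 → posterior Gamma(21, 44/5)
obs 8: x=2 → posterior Gamma(23, 49/5)
obs 9: x=5 → posterior Gamma(28, 54/5)
obs 10: x=0 → posterior Gamma(28, 59/5)
obs 11: x=2 → posterior Gamma(30, 64/5)
obs 12: x=3 → posterior Gamma(33, 69/5)

k = 4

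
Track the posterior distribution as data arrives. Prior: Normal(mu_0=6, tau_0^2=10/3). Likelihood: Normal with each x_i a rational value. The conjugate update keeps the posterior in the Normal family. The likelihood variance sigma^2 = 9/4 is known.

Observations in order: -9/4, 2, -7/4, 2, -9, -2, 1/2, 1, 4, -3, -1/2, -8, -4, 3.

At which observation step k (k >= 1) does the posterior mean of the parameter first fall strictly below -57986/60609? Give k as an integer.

k = 6

obs 1: x=-9/4 → posterior Normal(72/67, 90/67)
obs 2: x=2 → posterior Normal(152/107, 90/107)
obs 3: x=-7/4 → posterior Normal(82/147, 30/49)
obs 4: x=2 → posterior Normal(162/187, 90/187)
obs 5: x=-9 → posterior Normal(-198/227, 90/227)
obs 6: x=-2 → posterior Normal(-278/267, 30/89)
obs 7: x=1/2 → posterior Normal(-258/307, 90/307)
obs 8: x=1 → posterior Normal(-218/347, 90/347)
obs 9: x=4 → posterior Normal(-58/387, 10/43)
obs 10: x=-3 → posterior Normal(-178/427, 90/427)
obs 11: x=-1/2 → posterior Normal(-198/467, 90/467)
obs 12: x=-8 → posterior Normal(-518/507, 30/169)
obs 13: x=-4 → posterior Normal(-678/547, 90/547)
obs 14: x=3 → posterior Normal(-558/587, 90/587)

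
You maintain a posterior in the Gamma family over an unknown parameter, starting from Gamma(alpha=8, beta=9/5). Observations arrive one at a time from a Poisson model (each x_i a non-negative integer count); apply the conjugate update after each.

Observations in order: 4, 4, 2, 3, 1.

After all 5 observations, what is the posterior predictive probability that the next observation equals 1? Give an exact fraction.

541912114836857497267562173599580160/3930845384060594378570153036669740119

obs 1: x=4 → posterior Gamma(12, 14/5)
obs 2: x=4 → posterior Gamma(16, 19/5)
obs 3: x=2 → posterior Gamma(18, 24/5)
obs 4: x=3 → posterior Gamma(21, 29/5)
obs 5: x=1 → posterior Gamma(22, 34/5)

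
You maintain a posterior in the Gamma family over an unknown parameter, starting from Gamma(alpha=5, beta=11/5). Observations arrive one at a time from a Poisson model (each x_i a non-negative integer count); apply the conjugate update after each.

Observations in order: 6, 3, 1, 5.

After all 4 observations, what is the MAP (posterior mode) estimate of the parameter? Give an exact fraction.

obs 1: x=6 → posterior Gamma(11, 16/5)
obs 2: x=3 → posterior Gamma(14, 21/5)
obs 3: x=1 → posterior Gamma(15, 26/5)
obs 4: x=5 → posterior Gamma(20, 31/5)

95/31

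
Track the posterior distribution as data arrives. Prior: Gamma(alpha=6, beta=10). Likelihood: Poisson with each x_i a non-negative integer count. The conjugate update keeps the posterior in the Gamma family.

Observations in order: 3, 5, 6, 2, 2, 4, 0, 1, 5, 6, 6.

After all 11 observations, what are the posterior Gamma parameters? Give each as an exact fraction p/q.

obs 1: x=3 → posterior Gamma(9, 11)
obs 2: x=5 → posterior Gamma(14, 12)
obs 3: x=6 → posterior Gamma(20, 13)
obs 4: x=2 → posterior Gamma(22, 14)
obs 5: x=2 → posterior Gamma(24, 15)
obs 6: x=4 → posterior Gamma(28, 16)
obs 7: x=0 → posterior Gamma(28, 17)
obs 8: x=1 → posterior Gamma(29, 18)
obs 9: x=5 → posterior Gamma(34, 19)
obs 10: x=6 → posterior Gamma(40, 20)
obs 11: x=6 → posterior Gamma(46, 21)

alpha=46, beta=21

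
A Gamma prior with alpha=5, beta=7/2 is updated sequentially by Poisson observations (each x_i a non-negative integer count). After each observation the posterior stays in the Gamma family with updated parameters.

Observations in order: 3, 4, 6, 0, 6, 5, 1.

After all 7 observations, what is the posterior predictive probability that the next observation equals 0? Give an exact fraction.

obs 1: x=3 → posterior Gamma(8, 9/2)
obs 2: x=4 → posterior Gamma(12, 11/2)
obs 3: x=6 → posterior Gamma(18, 13/2)
obs 4: x=0 → posterior Gamma(18, 15/2)
obs 5: x=6 → posterior Gamma(24, 17/2)
obs 6: x=5 → posterior Gamma(29, 19/2)
obs 7: x=1 → posterior Gamma(30, 21/2)

4640650289117164100520051333566036654601/71094348791151363024389554286420996798449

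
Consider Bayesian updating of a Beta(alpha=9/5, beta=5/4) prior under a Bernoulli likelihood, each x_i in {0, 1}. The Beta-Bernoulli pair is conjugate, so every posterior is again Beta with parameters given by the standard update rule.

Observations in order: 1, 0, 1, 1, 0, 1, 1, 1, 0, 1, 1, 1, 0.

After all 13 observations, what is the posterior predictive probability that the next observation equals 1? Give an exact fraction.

72/107

obs 1: x=1 → posterior Beta(14/5, 5/4)
obs 2: x=0 → posterior Beta(14/5, 9/4)
obs 3: x=1 → posterior Beta(19/5, 9/4)
obs 4: x=1 → posterior Beta(24/5, 9/4)
obs 5: x=0 → posterior Beta(24/5, 13/4)
obs 6: x=1 → posterior Beta(29/5, 13/4)
obs 7: x=1 → posterior Beta(34/5, 13/4)
obs 8: x=1 → posterior Beta(39/5, 13/4)
obs 9: x=0 → posterior Beta(39/5, 17/4)
obs 10: x=1 → posterior Beta(44/5, 17/4)
obs 11: x=1 → posterior Beta(49/5, 17/4)
obs 12: x=1 → posterior Beta(54/5, 17/4)
obs 13: x=0 → posterior Beta(54/5, 21/4)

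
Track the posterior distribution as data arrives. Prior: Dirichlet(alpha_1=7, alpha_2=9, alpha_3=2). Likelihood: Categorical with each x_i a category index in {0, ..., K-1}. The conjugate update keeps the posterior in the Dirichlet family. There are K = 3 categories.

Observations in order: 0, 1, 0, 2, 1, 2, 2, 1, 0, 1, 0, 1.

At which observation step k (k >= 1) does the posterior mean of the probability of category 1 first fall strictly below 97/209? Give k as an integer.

k = 4

obs 1: x=0 → posterior Dirichlet(8, 9, 2)
obs 2: x=1 → posterior Dirichlet(8, 10, 2)
obs 3: x=0 → posterior Dirichlet(9, 10, 2)
obs 4: x=2 → posterior Dirichlet(9, 10, 3)
obs 5: x=1 → posterior Dirichlet(9, 11, 3)
obs 6: x=2 → posterior Dirichlet(9, 11, 4)
obs 7: x=2 → posterior Dirichlet(9, 11, 5)
obs 8: x=1 → posterior Dirichlet(9, 12, 5)
obs 9: x=0 → posterior Dirichlet(10, 12, 5)
obs 10: x=1 → posterior Dirichlet(10, 13, 5)
obs 11: x=0 → posterior Dirichlet(11, 13, 5)
obs 12: x=1 → posterior Dirichlet(11, 14, 5)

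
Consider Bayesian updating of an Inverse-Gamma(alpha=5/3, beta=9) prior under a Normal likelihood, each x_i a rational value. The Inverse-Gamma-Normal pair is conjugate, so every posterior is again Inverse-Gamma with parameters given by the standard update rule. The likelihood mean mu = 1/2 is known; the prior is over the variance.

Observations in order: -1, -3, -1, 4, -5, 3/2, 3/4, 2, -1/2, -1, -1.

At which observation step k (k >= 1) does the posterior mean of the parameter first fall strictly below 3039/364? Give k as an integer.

k = 3

obs 1: x=-1 → posterior Inverse-Gamma(13/6, 81/8)
obs 2: x=-3 → posterior Inverse-Gamma(8/3, 65/4)
obs 3: x=-1 → posterior Inverse-Gamma(19/6, 139/8)
obs 4: x=4 → posterior Inverse-Gamma(11/3, 47/2)
obs 5: x=-5 → posterior Inverse-Gamma(25/6, 309/8)
obs 6: x=3/2 → posterior Inverse-Gamma(14/3, 313/8)
obs 7: x=3/4 → posterior Inverse-Gamma(31/6, 1253/32)
obs 8: x=2 → posterior Inverse-Gamma(17/3, 1289/32)
obs 9: x=-1/2 → posterior Inverse-Gamma(37/6, 1305/32)
obs 10: x=-1 → posterior Inverse-Gamma(20/3, 1341/32)
obs 11: x=-1 → posterior Inverse-Gamma(43/6, 1377/32)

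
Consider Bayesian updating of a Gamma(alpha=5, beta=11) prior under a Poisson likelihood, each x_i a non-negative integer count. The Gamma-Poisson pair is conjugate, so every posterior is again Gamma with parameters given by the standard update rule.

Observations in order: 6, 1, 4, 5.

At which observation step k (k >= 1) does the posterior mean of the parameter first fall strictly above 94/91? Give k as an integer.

k = 3

obs 1: x=6 → posterior Gamma(11, 12)
obs 2: x=1 → posterior Gamma(12, 13)
obs 3: x=4 → posterior Gamma(16, 14)
obs 4: x=5 → posterior Gamma(21, 15)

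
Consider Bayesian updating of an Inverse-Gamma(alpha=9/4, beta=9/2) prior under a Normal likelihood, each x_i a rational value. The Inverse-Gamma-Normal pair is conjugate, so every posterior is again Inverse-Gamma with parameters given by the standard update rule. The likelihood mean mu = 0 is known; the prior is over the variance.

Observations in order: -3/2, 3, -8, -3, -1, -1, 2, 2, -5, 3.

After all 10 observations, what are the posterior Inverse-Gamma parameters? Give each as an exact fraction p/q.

obs 1: x=-3/2 → posterior Inverse-Gamma(11/4, 45/8)
obs 2: x=3 → posterior Inverse-Gamma(13/4, 81/8)
obs 3: x=-8 → posterior Inverse-Gamma(15/4, 337/8)
obs 4: x=-3 → posterior Inverse-Gamma(17/4, 373/8)
obs 5: x=-1 → posterior Inverse-Gamma(19/4, 377/8)
obs 6: x=-1 → posterior Inverse-Gamma(21/4, 381/8)
obs 7: x=2 → posterior Inverse-Gamma(23/4, 397/8)
obs 8: x=2 → posterior Inverse-Gamma(25/4, 413/8)
obs 9: x=-5 → posterior Inverse-Gamma(27/4, 513/8)
obs 10: x=3 → posterior Inverse-Gamma(29/4, 549/8)

alpha=29/4, beta=549/8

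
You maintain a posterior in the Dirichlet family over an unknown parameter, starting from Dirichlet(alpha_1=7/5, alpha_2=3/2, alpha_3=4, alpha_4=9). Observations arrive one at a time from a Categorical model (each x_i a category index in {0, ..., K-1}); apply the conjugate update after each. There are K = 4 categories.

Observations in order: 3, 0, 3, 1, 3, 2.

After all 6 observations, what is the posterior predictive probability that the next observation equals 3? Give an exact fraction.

40/73

obs 1: x=3 → posterior Dirichlet(7/5, 3/2, 4, 10)
obs 2: x=0 → posterior Dirichlet(12/5, 3/2, 4, 10)
obs 3: x=3 → posterior Dirichlet(12/5, 3/2, 4, 11)
obs 4: x=1 → posterior Dirichlet(12/5, 5/2, 4, 11)
obs 5: x=3 → posterior Dirichlet(12/5, 5/2, 4, 12)
obs 6: x=2 → posterior Dirichlet(12/5, 5/2, 5, 12)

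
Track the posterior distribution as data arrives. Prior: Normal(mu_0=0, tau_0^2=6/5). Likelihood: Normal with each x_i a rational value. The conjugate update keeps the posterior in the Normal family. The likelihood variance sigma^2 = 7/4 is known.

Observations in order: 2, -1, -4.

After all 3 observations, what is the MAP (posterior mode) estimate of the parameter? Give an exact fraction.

obs 1: x=2 → posterior Normal(48/59, 42/59)
obs 2: x=-1 → posterior Normal(24/83, 42/83)
obs 3: x=-4 → posterior Normal(-72/107, 42/107)

-72/107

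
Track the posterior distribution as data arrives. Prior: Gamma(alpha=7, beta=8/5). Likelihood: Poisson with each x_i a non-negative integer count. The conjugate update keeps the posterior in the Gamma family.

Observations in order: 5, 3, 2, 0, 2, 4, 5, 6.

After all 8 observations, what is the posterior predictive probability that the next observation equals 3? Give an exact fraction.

1296612773025866596565204368644231879100057048691780584734720000/6283580383636683322486356945483938304940731973668146791149026213

obs 1: x=5 → posterior Gamma(12, 13/5)
obs 2: x=3 → posterior Gamma(15, 18/5)
obs 3: x=2 → posterior Gamma(17, 23/5)
obs 4: x=0 → posterior Gamma(17, 28/5)
obs 5: x=2 → posterior Gamma(19, 33/5)
obs 6: x=4 → posterior Gamma(23, 38/5)
obs 7: x=5 → posterior Gamma(28, 43/5)
obs 8: x=6 → posterior Gamma(34, 48/5)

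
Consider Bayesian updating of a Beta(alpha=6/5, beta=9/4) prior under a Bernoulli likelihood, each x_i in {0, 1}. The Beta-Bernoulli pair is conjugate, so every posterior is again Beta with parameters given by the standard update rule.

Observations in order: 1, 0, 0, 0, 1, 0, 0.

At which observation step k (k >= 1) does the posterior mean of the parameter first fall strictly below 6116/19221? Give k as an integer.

k = 4

obs 1: x=1 → posterior Beta(11/5, 9/4)
obs 2: x=0 → posterior Beta(11/5, 13/4)
obs 3: x=0 → posterior Beta(11/5, 17/4)
obs 4: x=0 → posterior Beta(11/5, 21/4)
obs 5: x=1 → posterior Beta(16/5, 21/4)
obs 6: x=0 → posterior Beta(16/5, 25/4)
obs 7: x=0 → posterior Beta(16/5, 29/4)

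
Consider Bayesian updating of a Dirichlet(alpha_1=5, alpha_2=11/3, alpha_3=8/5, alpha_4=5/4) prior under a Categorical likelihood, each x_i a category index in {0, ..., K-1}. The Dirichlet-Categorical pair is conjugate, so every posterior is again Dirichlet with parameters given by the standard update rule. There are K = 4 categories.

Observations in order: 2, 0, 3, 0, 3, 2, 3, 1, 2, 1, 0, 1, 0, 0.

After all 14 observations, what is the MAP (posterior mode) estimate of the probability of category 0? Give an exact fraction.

540/1291

obs 1: x=2 → posterior Dirichlet(5, 11/3, 13/5, 5/4)
obs 2: x=0 → posterior Dirichlet(6, 11/3, 13/5, 5/4)
obs 3: x=3 → posterior Dirichlet(6, 11/3, 13/5, 9/4)
obs 4: x=0 → posterior Dirichlet(7, 11/3, 13/5, 9/4)
obs 5: x=3 → posterior Dirichlet(7, 11/3, 13/5, 13/4)
obs 6: x=2 → posterior Dirichlet(7, 11/3, 18/5, 13/4)
obs 7: x=3 → posterior Dirichlet(7, 11/3, 18/5, 17/4)
obs 8: x=1 → posterior Dirichlet(7, 14/3, 18/5, 17/4)
obs 9: x=2 → posterior Dirichlet(7, 14/3, 23/5, 17/4)
obs 10: x=1 → posterior Dirichlet(7, 17/3, 23/5, 17/4)
obs 11: x=0 → posterior Dirichlet(8, 17/3, 23/5, 17/4)
obs 12: x=1 → posterior Dirichlet(8, 20/3, 23/5, 17/4)
obs 13: x=0 → posterior Dirichlet(9, 20/3, 23/5, 17/4)
obs 14: x=0 → posterior Dirichlet(10, 20/3, 23/5, 17/4)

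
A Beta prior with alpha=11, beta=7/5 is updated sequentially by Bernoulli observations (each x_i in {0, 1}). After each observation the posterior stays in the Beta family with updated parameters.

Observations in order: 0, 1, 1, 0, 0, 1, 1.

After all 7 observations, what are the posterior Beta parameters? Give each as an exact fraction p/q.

alpha=15, beta=22/5

obs 1: x=0 → posterior Beta(11, 12/5)
obs 2: x=1 → posterior Beta(12, 12/5)
obs 3: x=1 → posterior Beta(13, 12/5)
obs 4: x=0 → posterior Beta(13, 17/5)
obs 5: x=0 → posterior Beta(13, 22/5)
obs 6: x=1 → posterior Beta(14, 22/5)
obs 7: x=1 → posterior Beta(15, 22/5)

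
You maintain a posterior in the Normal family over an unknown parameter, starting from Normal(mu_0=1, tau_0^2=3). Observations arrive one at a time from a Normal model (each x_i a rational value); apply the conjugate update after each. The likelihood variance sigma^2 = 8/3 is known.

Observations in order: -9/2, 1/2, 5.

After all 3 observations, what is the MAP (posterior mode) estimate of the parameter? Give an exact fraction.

obs 1: x=-9/2 → posterior Normal(-65/34, 24/17)
obs 2: x=1/2 → posterior Normal(-14/13, 12/13)
obs 3: x=5 → posterior Normal(17/35, 24/35)

17/35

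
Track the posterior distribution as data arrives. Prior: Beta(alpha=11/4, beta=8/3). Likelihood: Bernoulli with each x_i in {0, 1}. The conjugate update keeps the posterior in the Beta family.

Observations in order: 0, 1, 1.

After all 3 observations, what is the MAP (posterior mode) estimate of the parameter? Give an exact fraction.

45/77

obs 1: x=0 → posterior Beta(11/4, 11/3)
obs 2: x=1 → posterior Beta(15/4, 11/3)
obs 3: x=1 → posterior Beta(19/4, 11/3)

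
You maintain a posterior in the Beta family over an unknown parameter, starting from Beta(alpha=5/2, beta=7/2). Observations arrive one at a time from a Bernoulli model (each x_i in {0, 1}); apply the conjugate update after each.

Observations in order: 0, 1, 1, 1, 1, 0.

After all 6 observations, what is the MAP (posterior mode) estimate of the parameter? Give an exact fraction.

obs 1: x=0 → posterior Beta(5/2, 9/2)
obs 2: x=1 → posterior Beta(7/2, 9/2)
obs 3: x=1 → posterior Beta(9/2, 9/2)
obs 4: x=1 → posterior Beta(11/2, 9/2)
obs 5: x=1 → posterior Beta(13/2, 9/2)
obs 6: x=0 → posterior Beta(13/2, 11/2)

11/20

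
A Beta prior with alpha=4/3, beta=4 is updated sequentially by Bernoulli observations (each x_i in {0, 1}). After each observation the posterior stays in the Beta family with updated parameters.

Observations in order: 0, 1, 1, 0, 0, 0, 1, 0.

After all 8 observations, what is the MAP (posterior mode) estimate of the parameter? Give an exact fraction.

obs 1: x=0 → posterior Beta(4/3, 5)
obs 2: x=1 → posterior Beta(7/3, 5)
obs 3: x=1 → posterior Beta(10/3, 5)
obs 4: x=0 → posterior Beta(10/3, 6)
obs 5: x=0 → posterior Beta(10/3, 7)
obs 6: x=0 → posterior Beta(10/3, 8)
obs 7: x=1 → posterior Beta(13/3, 8)
obs 8: x=0 → posterior Beta(13/3, 9)

5/17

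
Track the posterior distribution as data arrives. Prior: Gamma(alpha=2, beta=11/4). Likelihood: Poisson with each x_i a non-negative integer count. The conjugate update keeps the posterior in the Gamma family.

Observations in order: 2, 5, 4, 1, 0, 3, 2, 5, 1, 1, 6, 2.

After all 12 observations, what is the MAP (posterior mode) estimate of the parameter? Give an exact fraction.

132/59

obs 1: x=2 → posterior Gamma(4, 15/4)
obs 2: x=5 → posterior Gamma(9, 19/4)
obs 3: x=4 → posterior Gamma(13, 23/4)
obs 4: x=1 → posterior Gamma(14, 27/4)
obs 5: x=0 → posterior Gamma(14, 31/4)
obs 6: x=3 → posterior Gamma(17, 35/4)
obs 7: x=2 → posterior Gamma(19, 39/4)
obs 8: x=5 → posterior Gamma(24, 43/4)
obs 9: x=1 → posterior Gamma(25, 47/4)
obs 10: x=1 → posterior Gamma(26, 51/4)
obs 11: x=6 → posterior Gamma(32, 55/4)
obs 12: x=2 → posterior Gamma(34, 59/4)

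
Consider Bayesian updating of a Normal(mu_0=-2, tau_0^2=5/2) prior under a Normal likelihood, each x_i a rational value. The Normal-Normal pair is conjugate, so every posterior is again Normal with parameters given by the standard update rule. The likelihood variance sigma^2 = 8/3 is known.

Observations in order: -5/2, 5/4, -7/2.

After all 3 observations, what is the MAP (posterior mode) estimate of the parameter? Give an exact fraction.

obs 1: x=-5/2 → posterior Normal(-139/62, 40/31)
obs 2: x=5/4 → posterior Normal(-203/184, 20/23)
obs 3: x=-7/2 → posterior Normal(-413/244, 40/61)

-413/244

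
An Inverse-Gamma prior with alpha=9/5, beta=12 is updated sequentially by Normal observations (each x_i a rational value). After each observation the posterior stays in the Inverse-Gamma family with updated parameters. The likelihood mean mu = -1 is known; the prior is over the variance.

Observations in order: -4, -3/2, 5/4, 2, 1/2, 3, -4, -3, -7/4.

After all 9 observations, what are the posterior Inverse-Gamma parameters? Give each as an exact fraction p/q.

alpha=63/10, beta=633/16

obs 1: x=-4 → posterior Inverse-Gamma(23/10, 33/2)
obs 2: x=-3/2 → posterior Inverse-Gamma(14/5, 133/8)
obs 3: x=5/4 → posterior Inverse-Gamma(33/10, 613/32)
obs 4: x=2 → posterior Inverse-Gamma(19/5, 757/32)
obs 5: x=1/2 → posterior Inverse-Gamma(43/10, 793/32)
obs 6: x=3 → posterior Inverse-Gamma(24/5, 1049/32)
obs 7: x=-4 → posterior Inverse-Gamma(53/10, 1193/32)
obs 8: x=-3 → posterior Inverse-Gamma(29/5, 1257/32)
obs 9: x=-7/4 → posterior Inverse-Gamma(63/10, 633/16)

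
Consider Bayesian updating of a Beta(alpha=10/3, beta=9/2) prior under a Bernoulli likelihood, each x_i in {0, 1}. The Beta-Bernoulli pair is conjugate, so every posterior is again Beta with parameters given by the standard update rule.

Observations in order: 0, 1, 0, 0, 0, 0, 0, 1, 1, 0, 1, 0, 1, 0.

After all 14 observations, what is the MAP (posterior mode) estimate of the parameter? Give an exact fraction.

obs 1: x=0 → posterior Beta(10/3, 11/2)
obs 2: x=1 → posterior Beta(13/3, 11/2)
obs 3: x=0 → posterior Beta(13/3, 13/2)
obs 4: x=0 → posterior Beta(13/3, 15/2)
obs 5: x=0 → posterior Beta(13/3, 17/2)
obs 6: x=0 → posterior Beta(13/3, 19/2)
obs 7: x=0 → posterior Beta(13/3, 21/2)
obs 8: x=1 → posterior Beta(16/3, 21/2)
obs 9: x=1 → posterior Beta(19/3, 21/2)
obs 10: x=0 → posterior Beta(19/3, 23/2)
obs 11: x=1 → posterior Beta(22/3, 23/2)
obs 12: x=0 → posterior Beta(22/3, 25/2)
obs 13: x=1 → posterior Beta(25/3, 25/2)
obs 14: x=0 → posterior Beta(25/3, 27/2)

44/119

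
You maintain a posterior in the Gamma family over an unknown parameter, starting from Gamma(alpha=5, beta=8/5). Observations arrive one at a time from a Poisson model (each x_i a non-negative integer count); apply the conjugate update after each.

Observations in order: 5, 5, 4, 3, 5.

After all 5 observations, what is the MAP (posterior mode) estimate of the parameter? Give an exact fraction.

obs 1: x=5 → posterior Gamma(10, 13/5)
obs 2: x=5 → posterior Gamma(15, 18/5)
obs 3: x=4 → posterior Gamma(19, 23/5)
obs 4: x=3 → posterior Gamma(22, 28/5)
obs 5: x=5 → posterior Gamma(27, 33/5)

130/33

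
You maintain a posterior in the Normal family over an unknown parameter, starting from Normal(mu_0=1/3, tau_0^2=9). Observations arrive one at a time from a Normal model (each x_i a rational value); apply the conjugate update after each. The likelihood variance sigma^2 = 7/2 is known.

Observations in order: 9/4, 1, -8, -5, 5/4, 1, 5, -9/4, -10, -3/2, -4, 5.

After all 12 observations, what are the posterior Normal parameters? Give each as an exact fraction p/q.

mu_0=-1633/1338, tau_0^2=63/223

obs 1: x=9/4 → posterior Normal(257/150, 63/25)
obs 2: x=1 → posterior Normal(365/258, 63/43)
obs 3: x=-8 → posterior Normal(-499/366, 63/61)
obs 4: x=-5 → posterior Normal(-1039/474, 63/79)
obs 5: x=5/4 → posterior Normal(-452/291, 63/97)
obs 6: x=1 → posterior Normal(-398/345, 63/115)
obs 7: x=5 → posterior Normal(-128/399, 9/19)
obs 8: x=-9/4 → posterior Normal(-499/906, 63/151)
obs 9: x=-10 → posterior Normal(-1579/1014, 63/169)
obs 10: x=-3/2 → posterior Normal(-1741/1122, 63/187)
obs 11: x=-4 → posterior Normal(-53/30, 63/205)
obs 12: x=5 → posterior Normal(-1633/1338, 63/223)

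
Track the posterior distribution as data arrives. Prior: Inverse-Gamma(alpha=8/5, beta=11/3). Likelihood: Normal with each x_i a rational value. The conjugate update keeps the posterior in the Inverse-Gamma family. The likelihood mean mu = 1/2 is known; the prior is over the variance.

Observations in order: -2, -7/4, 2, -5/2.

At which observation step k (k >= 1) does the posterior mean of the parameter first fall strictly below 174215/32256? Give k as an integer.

obs 1: x=-2 → posterior Inverse-Gamma(21/10, 163/24)
obs 2: x=-7/4 → posterior Inverse-Gamma(13/5, 895/96)
obs 3: x=2 → posterior Inverse-Gamma(31/10, 1003/96)
obs 4: x=-5/2 → posterior Inverse-Gamma(18/5, 1435/96)

k = 3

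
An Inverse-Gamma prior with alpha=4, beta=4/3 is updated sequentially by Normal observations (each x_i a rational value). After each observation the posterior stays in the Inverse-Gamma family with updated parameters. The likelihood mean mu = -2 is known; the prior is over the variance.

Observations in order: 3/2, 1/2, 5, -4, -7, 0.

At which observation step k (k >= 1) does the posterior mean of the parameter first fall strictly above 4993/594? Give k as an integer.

k = 5

obs 1: x=3/2 → posterior Inverse-Gamma(9/2, 179/24)
obs 2: x=1/2 → posterior Inverse-Gamma(5, 127/12)
obs 3: x=5 → posterior Inverse-Gamma(11/2, 421/12)
obs 4: x=-4 → posterior Inverse-Gamma(6, 445/12)
obs 5: x=-7 → posterior Inverse-Gamma(13/2, 595/12)
obs 6: x=0 → posterior Inverse-Gamma(7, 619/12)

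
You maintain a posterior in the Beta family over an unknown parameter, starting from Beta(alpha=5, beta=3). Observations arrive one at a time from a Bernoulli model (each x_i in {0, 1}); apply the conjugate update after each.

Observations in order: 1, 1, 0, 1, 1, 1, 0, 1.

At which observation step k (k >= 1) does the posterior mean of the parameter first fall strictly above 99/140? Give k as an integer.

k = 6

obs 1: x=1 → posterior Beta(6, 3)
obs 2: x=1 → posterior Beta(7, 3)
obs 3: x=0 → posterior Beta(7, 4)
obs 4: x=1 → posterior Beta(8, 4)
obs 5: x=1 → posterior Beta(9, 4)
obs 6: x=1 → posterior Beta(10, 4)
obs 7: x=0 → posterior Beta(10, 5)
obs 8: x=1 → posterior Beta(11, 5)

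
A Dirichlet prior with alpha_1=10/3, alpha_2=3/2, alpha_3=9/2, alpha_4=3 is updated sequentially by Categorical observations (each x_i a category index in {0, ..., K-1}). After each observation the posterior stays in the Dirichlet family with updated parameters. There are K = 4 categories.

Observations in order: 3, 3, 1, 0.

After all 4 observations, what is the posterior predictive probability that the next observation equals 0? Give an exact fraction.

13/49

obs 1: x=3 → posterior Dirichlet(10/3, 3/2, 9/2, 4)
obs 2: x=3 → posterior Dirichlet(10/3, 3/2, 9/2, 5)
obs 3: x=1 → posterior Dirichlet(10/3, 5/2, 9/2, 5)
obs 4: x=0 → posterior Dirichlet(13/3, 5/2, 9/2, 5)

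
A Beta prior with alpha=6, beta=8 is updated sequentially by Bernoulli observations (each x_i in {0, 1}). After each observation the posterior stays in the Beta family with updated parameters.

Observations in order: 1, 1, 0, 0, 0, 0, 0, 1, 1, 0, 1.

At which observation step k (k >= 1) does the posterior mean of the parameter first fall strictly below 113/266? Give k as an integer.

k = 5

obs 1: x=1 → posterior Beta(7, 8)
obs 2: x=1 → posterior Beta(8, 8)
obs 3: x=0 → posterior Beta(8, 9)
obs 4: x=0 → posterior Beta(8, 10)
obs 5: x=0 → posterior Beta(8, 11)
obs 6: x=0 → posterior Beta(8, 12)
obs 7: x=0 → posterior Beta(8, 13)
obs 8: x=1 → posterior Beta(9, 13)
obs 9: x=1 → posterior Beta(10, 13)
obs 10: x=0 → posterior Beta(10, 14)
obs 11: x=1 → posterior Beta(11, 14)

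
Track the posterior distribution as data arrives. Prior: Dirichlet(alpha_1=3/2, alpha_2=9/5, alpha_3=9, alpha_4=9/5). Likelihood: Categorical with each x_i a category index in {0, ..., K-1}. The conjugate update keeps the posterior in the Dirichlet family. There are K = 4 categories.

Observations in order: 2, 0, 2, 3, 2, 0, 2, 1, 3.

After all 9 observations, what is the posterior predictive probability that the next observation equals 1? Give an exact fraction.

obs 1: x=2 → posterior Dirichlet(3/2, 9/5, 10, 9/5)
obs 2: x=0 → posterior Dirichlet(5/2, 9/5, 10, 9/5)
obs 3: x=2 → posterior Dirichlet(5/2, 9/5, 11, 9/5)
obs 4: x=3 → posterior Dirichlet(5/2, 9/5, 11, 14/5)
obs 5: x=2 → posterior Dirichlet(5/2, 9/5, 12, 14/5)
obs 6: x=0 → posterior Dirichlet(7/2, 9/5, 12, 14/5)
obs 7: x=2 → posterior Dirichlet(7/2, 9/5, 13, 14/5)
obs 8: x=1 → posterior Dirichlet(7/2, 14/5, 13, 14/5)
obs 9: x=3 → posterior Dirichlet(7/2, 14/5, 13, 19/5)

4/33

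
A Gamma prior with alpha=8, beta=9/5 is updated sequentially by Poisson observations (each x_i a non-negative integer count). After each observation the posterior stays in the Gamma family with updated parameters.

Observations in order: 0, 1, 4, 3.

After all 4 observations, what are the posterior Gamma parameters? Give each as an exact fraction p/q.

obs 1: x=0 → posterior Gamma(8, 14/5)
obs 2: x=1 → posterior Gamma(9, 19/5)
obs 3: x=4 → posterior Gamma(13, 24/5)
obs 4: x=3 → posterior Gamma(16, 29/5)

alpha=16, beta=29/5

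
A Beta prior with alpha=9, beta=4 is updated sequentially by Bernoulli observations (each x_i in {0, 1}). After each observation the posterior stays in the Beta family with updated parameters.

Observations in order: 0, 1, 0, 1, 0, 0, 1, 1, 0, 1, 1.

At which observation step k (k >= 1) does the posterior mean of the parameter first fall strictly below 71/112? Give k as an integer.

obs 1: x=0 → posterior Beta(9, 5)
obs 2: x=1 → posterior Beta(10, 5)
obs 3: x=0 → posterior Beta(10, 6)
obs 4: x=1 → posterior Beta(11, 6)
obs 5: x=0 → posterior Beta(11, 7)
obs 6: x=0 → posterior Beta(11, 8)
obs 7: x=1 → posterior Beta(12, 8)
obs 8: x=1 → posterior Beta(13, 8)
obs 9: x=0 → posterior Beta(13, 9)
obs 10: x=1 → posterior Beta(14, 9)
obs 11: x=1 → posterior Beta(15, 9)

k = 3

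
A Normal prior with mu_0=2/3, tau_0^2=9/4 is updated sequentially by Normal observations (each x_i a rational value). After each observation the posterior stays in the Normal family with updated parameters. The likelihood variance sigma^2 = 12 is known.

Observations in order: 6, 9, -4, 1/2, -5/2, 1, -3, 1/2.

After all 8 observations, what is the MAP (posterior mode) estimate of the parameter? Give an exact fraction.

199/240

obs 1: x=6 → posterior Normal(86/57, 36/19)
obs 2: x=9 → posterior Normal(167/66, 18/11)
obs 3: x=-4 → posterior Normal(131/75, 36/25)
obs 4: x=1/2 → posterior Normal(271/168, 9/7)
obs 5: x=-5/2 → posterior Normal(113/93, 36/31)
obs 6: x=1 → posterior Normal(61/51, 18/17)
obs 7: x=-3 → posterior Normal(95/111, 36/37)
obs 8: x=1/2 → posterior Normal(199/240, 9/10)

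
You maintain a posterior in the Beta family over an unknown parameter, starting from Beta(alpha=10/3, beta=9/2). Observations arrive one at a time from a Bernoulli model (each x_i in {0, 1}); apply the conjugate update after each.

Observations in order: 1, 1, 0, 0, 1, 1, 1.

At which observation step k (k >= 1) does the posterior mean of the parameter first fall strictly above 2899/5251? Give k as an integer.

k = 7

obs 1: x=1 → posterior Beta(13/3, 9/2)
obs 2: x=1 → posterior Beta(16/3, 9/2)
obs 3: x=0 → posterior Beta(16/3, 11/2)
obs 4: x=0 → posterior Beta(16/3, 13/2)
obs 5: x=1 → posterior Beta(19/3, 13/2)
obs 6: x=1 → posterior Beta(22/3, 13/2)
obs 7: x=1 → posterior Beta(25/3, 13/2)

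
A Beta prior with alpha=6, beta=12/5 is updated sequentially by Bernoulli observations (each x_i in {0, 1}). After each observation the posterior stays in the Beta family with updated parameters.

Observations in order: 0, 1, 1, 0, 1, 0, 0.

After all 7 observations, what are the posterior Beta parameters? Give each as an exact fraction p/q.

obs 1: x=0 → posterior Beta(6, 17/5)
obs 2: x=1 → posterior Beta(7, 17/5)
obs 3: x=1 → posterior Beta(8, 17/5)
obs 4: x=0 → posterior Beta(8, 22/5)
obs 5: x=1 → posterior Beta(9, 22/5)
obs 6: x=0 → posterior Beta(9, 27/5)
obs 7: x=0 → posterior Beta(9, 32/5)

alpha=9, beta=32/5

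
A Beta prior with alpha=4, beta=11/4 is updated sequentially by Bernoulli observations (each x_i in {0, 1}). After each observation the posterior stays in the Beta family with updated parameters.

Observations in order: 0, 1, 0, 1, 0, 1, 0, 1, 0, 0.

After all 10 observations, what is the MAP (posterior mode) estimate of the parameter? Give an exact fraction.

obs 1: x=0 → posterior Beta(4, 15/4)
obs 2: x=1 → posterior Beta(5, 15/4)
obs 3: x=0 → posterior Beta(5, 19/4)
obs 4: x=1 → posterior Beta(6, 19/4)
obs 5: x=0 → posterior Beta(6, 23/4)
obs 6: x=1 → posterior Beta(7, 23/4)
obs 7: x=0 → posterior Beta(7, 27/4)
obs 8: x=1 → posterior Beta(8, 27/4)
obs 9: x=0 → posterior Beta(8, 31/4)
obs 10: x=0 → posterior Beta(8, 35/4)

28/59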